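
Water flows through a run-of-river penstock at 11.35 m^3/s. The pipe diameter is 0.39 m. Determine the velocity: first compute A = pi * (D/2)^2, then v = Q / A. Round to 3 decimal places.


Compute pipe cross-sectional area:
  A = pi * (D/2)^2 = pi * (0.39/2)^2 = 0.1195 m^2
Calculate velocity:
  v = Q / A = 11.35 / 0.1195
  v = 95.012 m/s

95.012


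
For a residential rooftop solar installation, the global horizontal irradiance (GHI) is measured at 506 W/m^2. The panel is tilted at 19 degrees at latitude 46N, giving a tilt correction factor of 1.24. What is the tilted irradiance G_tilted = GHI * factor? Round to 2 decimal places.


Identify the given values:
  GHI = 506 W/m^2, tilt correction factor = 1.24
Apply the formula G_tilted = GHI * factor:
  G_tilted = 506 * 1.24
  G_tilted = 627.44 W/m^2

627.44


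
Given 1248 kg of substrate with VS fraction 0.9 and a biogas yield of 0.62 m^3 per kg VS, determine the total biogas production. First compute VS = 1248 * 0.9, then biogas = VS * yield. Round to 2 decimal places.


Compute volatile solids:
  VS = mass * VS_fraction = 1248 * 0.9 = 1123.2 kg
Calculate biogas volume:
  Biogas = VS * specific_yield = 1123.2 * 0.62
  Biogas = 696.38 m^3

696.38


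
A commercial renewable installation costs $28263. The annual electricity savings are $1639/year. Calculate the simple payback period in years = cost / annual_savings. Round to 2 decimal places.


Simple payback period = initial cost / annual savings
Payback = 28263 / 1639
Payback = 17.24 years

17.24


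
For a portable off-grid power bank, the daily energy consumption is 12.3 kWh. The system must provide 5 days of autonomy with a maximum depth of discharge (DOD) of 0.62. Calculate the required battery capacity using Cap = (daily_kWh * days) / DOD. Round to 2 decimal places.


Total energy needed = daily * days = 12.3 * 5 = 61.5 kWh
Account for depth of discharge:
  Cap = total_energy / DOD = 61.5 / 0.62
  Cap = 99.19 kWh

99.19


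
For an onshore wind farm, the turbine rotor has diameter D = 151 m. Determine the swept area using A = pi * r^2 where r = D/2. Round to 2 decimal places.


Compute the rotor radius:
  r = D / 2 = 151 / 2 = 75.5 m
Calculate swept area:
  A = pi * r^2 = pi * 75.5^2
  A = 17907.86 m^2

17907.86


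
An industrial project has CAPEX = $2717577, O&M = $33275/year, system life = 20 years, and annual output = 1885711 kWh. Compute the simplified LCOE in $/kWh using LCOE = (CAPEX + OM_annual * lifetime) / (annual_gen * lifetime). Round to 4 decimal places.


Total cost = CAPEX + OM * lifetime = 2717577 + 33275 * 20 = 2717577 + 665500 = 3383077
Total generation = annual * lifetime = 1885711 * 20 = 37714220 kWh
LCOE = 3383077 / 37714220
LCOE = 0.0897 $/kWh

0.0897


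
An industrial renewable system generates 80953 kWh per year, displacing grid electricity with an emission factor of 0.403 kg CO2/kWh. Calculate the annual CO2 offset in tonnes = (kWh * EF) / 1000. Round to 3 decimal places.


CO2 offset in kg = generation * emission_factor
CO2 offset = 80953 * 0.403 = 32624.06 kg
Convert to tonnes:
  CO2 offset = 32624.06 / 1000 = 32.624 tonnes

32.624


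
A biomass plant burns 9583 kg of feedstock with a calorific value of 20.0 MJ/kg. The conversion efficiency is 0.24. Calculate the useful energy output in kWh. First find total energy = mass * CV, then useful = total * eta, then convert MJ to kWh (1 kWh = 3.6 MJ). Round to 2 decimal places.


Total energy = mass * CV = 9583 * 20.0 = 191660.0 MJ
Useful energy = total * eta = 191660.0 * 0.24 = 45998.4 MJ
Convert to kWh: 45998.4 / 3.6
Useful energy = 12777.33 kWh

12777.33


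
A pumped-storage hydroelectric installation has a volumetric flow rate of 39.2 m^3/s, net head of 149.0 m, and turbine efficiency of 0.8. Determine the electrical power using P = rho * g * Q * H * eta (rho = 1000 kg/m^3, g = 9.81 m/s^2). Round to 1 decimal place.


Apply the hydropower formula P = rho * g * Q * H * eta
rho * g = 1000 * 9.81 = 9810.0
P = 9810.0 * 39.2 * 149.0 * 0.8
P = 45838598.4 W

45838598.4


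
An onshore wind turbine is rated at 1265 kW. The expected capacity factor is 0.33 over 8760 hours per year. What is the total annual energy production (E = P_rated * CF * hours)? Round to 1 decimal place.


Annual energy = rated_kW * capacity_factor * hours_per_year
Given: P_rated = 1265 kW, CF = 0.33, hours = 8760
E = 1265 * 0.33 * 8760
E = 3656862.0 kWh

3656862.0


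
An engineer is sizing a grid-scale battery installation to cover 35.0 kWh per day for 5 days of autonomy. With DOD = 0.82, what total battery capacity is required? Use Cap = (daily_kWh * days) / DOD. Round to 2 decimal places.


Total energy needed = daily * days = 35.0 * 5 = 175.0 kWh
Account for depth of discharge:
  Cap = total_energy / DOD = 175.0 / 0.82
  Cap = 213.41 kWh

213.41


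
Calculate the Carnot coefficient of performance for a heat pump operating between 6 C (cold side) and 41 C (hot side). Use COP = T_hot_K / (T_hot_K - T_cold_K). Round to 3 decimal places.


Convert to Kelvin:
  T_hot = 41 + 273.15 = 314.15 K
  T_cold = 6 + 273.15 = 279.15 K
Apply Carnot COP formula:
  COP = T_hot_K / (T_hot_K - T_cold_K) = 314.15 / 35.0
  COP = 8.976

8.976


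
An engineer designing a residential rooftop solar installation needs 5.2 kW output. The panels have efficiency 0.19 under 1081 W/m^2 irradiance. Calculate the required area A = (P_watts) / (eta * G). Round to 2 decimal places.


Convert target power to watts: P = 5.2 * 1000 = 5200.0 W
Compute denominator: eta * G = 0.19 * 1081 = 205.39
Required area A = P / (eta * G) = 5200.0 / 205.39
A = 25.32 m^2

25.32


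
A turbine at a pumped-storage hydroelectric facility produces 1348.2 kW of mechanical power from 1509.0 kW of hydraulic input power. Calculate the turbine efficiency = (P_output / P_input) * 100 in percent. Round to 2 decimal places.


Turbine efficiency = (output power / input power) * 100
eta = (1348.2 / 1509.0) * 100
eta = 89.34%

89.34


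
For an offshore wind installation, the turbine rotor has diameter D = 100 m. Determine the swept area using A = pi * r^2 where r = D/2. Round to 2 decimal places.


Compute the rotor radius:
  r = D / 2 = 100 / 2 = 50.0 m
Calculate swept area:
  A = pi * r^2 = pi * 50.0^2
  A = 7853.98 m^2

7853.98


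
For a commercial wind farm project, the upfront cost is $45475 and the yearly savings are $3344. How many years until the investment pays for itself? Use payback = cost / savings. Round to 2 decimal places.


Simple payback period = initial cost / annual savings
Payback = 45475 / 3344
Payback = 13.60 years

13.60


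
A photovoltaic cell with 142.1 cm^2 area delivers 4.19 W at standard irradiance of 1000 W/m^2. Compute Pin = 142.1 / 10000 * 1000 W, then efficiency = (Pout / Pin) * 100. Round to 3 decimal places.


First compute the input power:
  Pin = area_cm2 / 10000 * G = 142.1 / 10000 * 1000 = 14.21 W
Then compute efficiency:
  Efficiency = (Pout / Pin) * 100 = (4.19 / 14.21) * 100
  Efficiency = 29.486%

29.486


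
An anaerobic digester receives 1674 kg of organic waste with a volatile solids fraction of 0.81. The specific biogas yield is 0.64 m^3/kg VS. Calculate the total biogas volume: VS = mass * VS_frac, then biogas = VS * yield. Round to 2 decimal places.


Compute volatile solids:
  VS = mass * VS_fraction = 1674 * 0.81 = 1355.94 kg
Calculate biogas volume:
  Biogas = VS * specific_yield = 1355.94 * 0.64
  Biogas = 867.80 m^3

867.80


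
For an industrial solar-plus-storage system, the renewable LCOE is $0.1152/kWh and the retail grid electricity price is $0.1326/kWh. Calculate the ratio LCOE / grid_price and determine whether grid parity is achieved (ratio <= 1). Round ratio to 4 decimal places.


Compare LCOE to grid price:
  LCOE = $0.1152/kWh, Grid price = $0.1326/kWh
  Ratio = LCOE / grid_price = 0.1152 / 0.1326 = 0.8688
  Grid parity achieved (ratio <= 1)? yes

0.8688


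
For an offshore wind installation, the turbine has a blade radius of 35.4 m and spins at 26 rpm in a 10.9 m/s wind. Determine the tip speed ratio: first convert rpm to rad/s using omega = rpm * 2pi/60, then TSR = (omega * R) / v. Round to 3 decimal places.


Convert rotational speed to rad/s:
  omega = 26 * 2 * pi / 60 = 2.7227 rad/s
Compute tip speed:
  v_tip = omega * R = 2.7227 * 35.4 = 96.384 m/s
Tip speed ratio:
  TSR = v_tip / v_wind = 96.384 / 10.9 = 8.843

8.843


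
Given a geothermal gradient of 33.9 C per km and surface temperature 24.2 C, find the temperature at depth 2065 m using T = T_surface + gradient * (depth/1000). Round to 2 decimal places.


Convert depth to km: 2065 / 1000 = 2.065 km
Temperature increase = gradient * depth_km = 33.9 * 2.065 = 70.0 C
Temperature at depth = T_surface + delta_T = 24.2 + 70.0
T = 94.20 C

94.20


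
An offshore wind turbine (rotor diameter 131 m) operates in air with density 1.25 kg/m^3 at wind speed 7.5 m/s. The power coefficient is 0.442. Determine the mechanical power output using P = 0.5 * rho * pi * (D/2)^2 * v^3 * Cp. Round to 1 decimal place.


Step 1 -- Compute swept area:
  A = pi * (D/2)^2 = pi * (131/2)^2 = 13478.22 m^2
Step 2 -- Apply wind power equation:
  P = 0.5 * rho * A * v^3 * Cp
  v^3 = 7.5^3 = 421.875
  P = 0.5 * 1.25 * 13478.22 * 421.875 * 0.442
  P = 1570791.5 W

1570791.5


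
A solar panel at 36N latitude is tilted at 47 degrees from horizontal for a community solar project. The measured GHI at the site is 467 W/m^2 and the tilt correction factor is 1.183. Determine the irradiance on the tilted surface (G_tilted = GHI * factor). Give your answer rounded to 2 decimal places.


Identify the given values:
  GHI = 467 W/m^2, tilt correction factor = 1.183
Apply the formula G_tilted = GHI * factor:
  G_tilted = 467 * 1.183
  G_tilted = 552.46 W/m^2

552.46


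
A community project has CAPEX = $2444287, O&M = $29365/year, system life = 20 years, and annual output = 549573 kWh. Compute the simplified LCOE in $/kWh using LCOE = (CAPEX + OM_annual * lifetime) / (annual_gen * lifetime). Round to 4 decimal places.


Total cost = CAPEX + OM * lifetime = 2444287 + 29365 * 20 = 2444287 + 587300 = 3031587
Total generation = annual * lifetime = 549573 * 20 = 10991460 kWh
LCOE = 3031587 / 10991460
LCOE = 0.2758 $/kWh

0.2758


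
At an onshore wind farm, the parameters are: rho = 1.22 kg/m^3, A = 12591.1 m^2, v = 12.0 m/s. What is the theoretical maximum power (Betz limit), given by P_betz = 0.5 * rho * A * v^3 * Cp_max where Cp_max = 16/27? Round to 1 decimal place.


The Betz coefficient Cp_max = 16/27 = 0.5926
v^3 = 12.0^3 = 1728.0
P_betz = 0.5 * rho * A * v^3 * Cp_max
P_betz = 0.5 * 1.22 * 12591.1 * 1728.0 * 0.5926
P_betz = 7864904.7 W

7864904.7


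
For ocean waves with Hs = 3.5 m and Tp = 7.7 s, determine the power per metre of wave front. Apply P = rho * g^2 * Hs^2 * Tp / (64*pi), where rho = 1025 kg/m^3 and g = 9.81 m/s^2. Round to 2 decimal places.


Apply wave power formula:
  g^2 = 9.81^2 = 96.2361
  Hs^2 = 3.5^2 = 12.25
  Numerator = rho * g^2 * Hs^2 * Tp = 1025 * 96.2361 * 12.25 * 7.7 = 9304406.89
  Denominator = 64 * pi = 201.0619
  P = 9304406.89 / 201.0619 = 46276.32 W/m

46276.32


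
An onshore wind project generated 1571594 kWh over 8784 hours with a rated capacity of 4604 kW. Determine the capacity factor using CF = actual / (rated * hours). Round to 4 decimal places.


Capacity factor = actual output / maximum possible output
Maximum possible = rated * hours = 4604 * 8784 = 40441536 kWh
CF = 1571594 / 40441536
CF = 0.0389

0.0389


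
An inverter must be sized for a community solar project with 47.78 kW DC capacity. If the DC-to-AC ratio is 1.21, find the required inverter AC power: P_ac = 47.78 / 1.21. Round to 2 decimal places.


The inverter AC capacity is determined by the DC/AC ratio.
Given: P_dc = 47.78 kW, DC/AC ratio = 1.21
P_ac = P_dc / ratio = 47.78 / 1.21
P_ac = 39.49 kW

39.49


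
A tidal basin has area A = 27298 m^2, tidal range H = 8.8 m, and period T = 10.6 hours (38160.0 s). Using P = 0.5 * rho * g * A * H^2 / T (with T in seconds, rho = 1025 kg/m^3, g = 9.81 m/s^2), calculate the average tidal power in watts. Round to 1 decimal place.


Convert period to seconds: T = 10.6 * 3600 = 38160.0 s
H^2 = 8.8^2 = 77.44
P = 0.5 * rho * g * A * H^2 / T
P = 0.5 * 1025 * 9.81 * 27298 * 77.44 / 38160.0
P = 278516.3 W

278516.3


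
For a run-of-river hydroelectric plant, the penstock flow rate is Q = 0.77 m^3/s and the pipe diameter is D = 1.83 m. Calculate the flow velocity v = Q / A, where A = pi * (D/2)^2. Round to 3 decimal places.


Compute pipe cross-sectional area:
  A = pi * (D/2)^2 = pi * (1.83/2)^2 = 2.6302 m^2
Calculate velocity:
  v = Q / A = 0.77 / 2.6302
  v = 0.293 m/s

0.293


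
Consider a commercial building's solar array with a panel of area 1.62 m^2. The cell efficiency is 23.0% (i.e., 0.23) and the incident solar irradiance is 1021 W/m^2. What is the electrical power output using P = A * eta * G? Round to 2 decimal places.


Use the solar power formula P = A * eta * G.
Given: A = 1.62 m^2, eta = 0.23, G = 1021 W/m^2
P = 1.62 * 0.23 * 1021
P = 380.42 W

380.42


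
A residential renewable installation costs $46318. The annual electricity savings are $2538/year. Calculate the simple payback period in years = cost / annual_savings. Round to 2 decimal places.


Simple payback period = initial cost / annual savings
Payback = 46318 / 2538
Payback = 18.25 years

18.25


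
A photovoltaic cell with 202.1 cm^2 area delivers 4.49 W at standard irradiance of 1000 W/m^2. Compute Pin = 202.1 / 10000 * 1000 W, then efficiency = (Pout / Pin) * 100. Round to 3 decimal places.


First compute the input power:
  Pin = area_cm2 / 10000 * G = 202.1 / 10000 * 1000 = 20.21 W
Then compute efficiency:
  Efficiency = (Pout / Pin) * 100 = (4.49 / 20.21) * 100
  Efficiency = 22.217%

22.217


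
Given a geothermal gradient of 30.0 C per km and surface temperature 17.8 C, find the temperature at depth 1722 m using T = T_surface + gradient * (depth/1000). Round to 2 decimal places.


Convert depth to km: 1722 / 1000 = 1.722 km
Temperature increase = gradient * depth_km = 30.0 * 1.722 = 51.66 C
Temperature at depth = T_surface + delta_T = 17.8 + 51.66
T = 69.46 C

69.46


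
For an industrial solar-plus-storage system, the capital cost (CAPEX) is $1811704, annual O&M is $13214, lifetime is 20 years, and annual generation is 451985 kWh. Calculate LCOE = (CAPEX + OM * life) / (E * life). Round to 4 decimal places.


Total cost = CAPEX + OM * lifetime = 1811704 + 13214 * 20 = 1811704 + 264280 = 2075984
Total generation = annual * lifetime = 451985 * 20 = 9039700 kWh
LCOE = 2075984 / 9039700
LCOE = 0.2297 $/kWh

0.2297


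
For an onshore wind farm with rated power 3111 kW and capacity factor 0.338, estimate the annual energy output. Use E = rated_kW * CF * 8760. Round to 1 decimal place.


Annual energy = rated_kW * capacity_factor * hours_per_year
Given: P_rated = 3111 kW, CF = 0.338, hours = 8760
E = 3111 * 0.338 * 8760
E = 9211297.7 kWh

9211297.7


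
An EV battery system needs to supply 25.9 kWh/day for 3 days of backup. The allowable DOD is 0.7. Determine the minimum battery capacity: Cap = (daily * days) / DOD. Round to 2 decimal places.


Total energy needed = daily * days = 25.9 * 3 = 77.7 kWh
Account for depth of discharge:
  Cap = total_energy / DOD = 77.7 / 0.7
  Cap = 111.00 kWh

111.00


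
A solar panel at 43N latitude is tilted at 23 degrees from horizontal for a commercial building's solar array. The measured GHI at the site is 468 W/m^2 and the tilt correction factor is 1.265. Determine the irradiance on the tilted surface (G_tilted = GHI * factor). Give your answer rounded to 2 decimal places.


Identify the given values:
  GHI = 468 W/m^2, tilt correction factor = 1.265
Apply the formula G_tilted = GHI * factor:
  G_tilted = 468 * 1.265
  G_tilted = 592.02 W/m^2

592.02


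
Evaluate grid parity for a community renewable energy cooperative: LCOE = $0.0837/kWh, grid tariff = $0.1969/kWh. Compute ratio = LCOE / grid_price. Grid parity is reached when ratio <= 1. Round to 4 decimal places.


Compare LCOE to grid price:
  LCOE = $0.0837/kWh, Grid price = $0.1969/kWh
  Ratio = LCOE / grid_price = 0.0837 / 0.1969 = 0.4251
  Grid parity achieved (ratio <= 1)? yes

0.4251


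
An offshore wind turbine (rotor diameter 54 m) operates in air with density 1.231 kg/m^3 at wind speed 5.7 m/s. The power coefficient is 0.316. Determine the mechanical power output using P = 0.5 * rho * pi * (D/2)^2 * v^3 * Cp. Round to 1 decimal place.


Step 1 -- Compute swept area:
  A = pi * (D/2)^2 = pi * (54/2)^2 = 2290.22 m^2
Step 2 -- Apply wind power equation:
  P = 0.5 * rho * A * v^3 * Cp
  v^3 = 5.7^3 = 185.193
  P = 0.5 * 1.231 * 2290.22 * 185.193 * 0.316
  P = 82493.0 W

82493.0


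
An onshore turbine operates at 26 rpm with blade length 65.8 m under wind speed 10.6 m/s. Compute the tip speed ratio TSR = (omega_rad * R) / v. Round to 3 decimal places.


Convert rotational speed to rad/s:
  omega = 26 * 2 * pi / 60 = 2.7227 rad/s
Compute tip speed:
  v_tip = omega * R = 2.7227 * 65.8 = 179.155 m/s
Tip speed ratio:
  TSR = v_tip / v_wind = 179.155 / 10.6 = 16.901

16.901


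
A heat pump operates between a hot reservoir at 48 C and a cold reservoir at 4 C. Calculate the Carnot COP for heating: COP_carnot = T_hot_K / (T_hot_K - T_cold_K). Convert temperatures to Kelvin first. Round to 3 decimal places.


Convert to Kelvin:
  T_hot = 48 + 273.15 = 321.15 K
  T_cold = 4 + 273.15 = 277.15 K
Apply Carnot COP formula:
  COP = T_hot_K / (T_hot_K - T_cold_K) = 321.15 / 44.0
  COP = 7.299

7.299


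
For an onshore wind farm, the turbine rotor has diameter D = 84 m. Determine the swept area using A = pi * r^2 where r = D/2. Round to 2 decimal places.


Compute the rotor radius:
  r = D / 2 = 84 / 2 = 42.0 m
Calculate swept area:
  A = pi * r^2 = pi * 42.0^2
  A = 5541.77 m^2

5541.77


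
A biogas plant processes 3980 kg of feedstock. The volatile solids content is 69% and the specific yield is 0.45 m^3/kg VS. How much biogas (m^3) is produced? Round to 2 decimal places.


Compute volatile solids:
  VS = mass * VS_fraction = 3980 * 0.69 = 2746.2 kg
Calculate biogas volume:
  Biogas = VS * specific_yield = 2746.2 * 0.45
  Biogas = 1235.79 m^3

1235.79


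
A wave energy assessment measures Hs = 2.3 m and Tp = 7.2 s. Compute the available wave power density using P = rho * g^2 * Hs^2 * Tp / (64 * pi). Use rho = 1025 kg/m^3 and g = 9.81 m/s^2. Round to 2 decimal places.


Apply wave power formula:
  g^2 = 9.81^2 = 96.2361
  Hs^2 = 2.3^2 = 5.29
  Numerator = rho * g^2 * Hs^2 * Tp = 1025 * 96.2361 * 5.29 * 7.2 = 3757076.59
  Denominator = 64 * pi = 201.0619
  P = 3757076.59 / 201.0619 = 18686.17 W/m

18686.17


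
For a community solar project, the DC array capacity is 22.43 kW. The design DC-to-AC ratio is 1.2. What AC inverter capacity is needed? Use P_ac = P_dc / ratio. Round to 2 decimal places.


The inverter AC capacity is determined by the DC/AC ratio.
Given: P_dc = 22.43 kW, DC/AC ratio = 1.2
P_ac = P_dc / ratio = 22.43 / 1.2
P_ac = 18.69 kW

18.69


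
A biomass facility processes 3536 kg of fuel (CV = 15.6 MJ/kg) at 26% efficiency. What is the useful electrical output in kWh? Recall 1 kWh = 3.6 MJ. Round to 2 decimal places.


Total energy = mass * CV = 3536 * 15.6 = 55161.6 MJ
Useful energy = total * eta = 55161.6 * 0.26 = 14342.02 MJ
Convert to kWh: 14342.02 / 3.6
Useful energy = 3983.89 kWh

3983.89


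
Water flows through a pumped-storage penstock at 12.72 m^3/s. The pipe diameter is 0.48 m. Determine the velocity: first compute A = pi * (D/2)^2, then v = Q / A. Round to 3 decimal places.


Compute pipe cross-sectional area:
  A = pi * (D/2)^2 = pi * (0.48/2)^2 = 0.181 m^2
Calculate velocity:
  v = Q / A = 12.72 / 0.181
  v = 70.293 m/s

70.293


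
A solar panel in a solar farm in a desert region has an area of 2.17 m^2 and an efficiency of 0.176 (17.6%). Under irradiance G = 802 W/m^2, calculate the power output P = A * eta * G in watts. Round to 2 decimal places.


Use the solar power formula P = A * eta * G.
Given: A = 2.17 m^2, eta = 0.176, G = 802 W/m^2
P = 2.17 * 0.176 * 802
P = 306.30 W

306.30


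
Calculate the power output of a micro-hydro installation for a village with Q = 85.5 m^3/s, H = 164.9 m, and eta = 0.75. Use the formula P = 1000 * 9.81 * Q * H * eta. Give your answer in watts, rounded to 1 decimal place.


Apply the hydropower formula P = rho * g * Q * H * eta
rho * g = 1000 * 9.81 = 9810.0
P = 9810.0 * 85.5 * 164.9 * 0.75
P = 103733024.6 W

103733024.6


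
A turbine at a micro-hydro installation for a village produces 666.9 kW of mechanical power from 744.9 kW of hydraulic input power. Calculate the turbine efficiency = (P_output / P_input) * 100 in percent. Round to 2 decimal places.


Turbine efficiency = (output power / input power) * 100
eta = (666.9 / 744.9) * 100
eta = 89.53%

89.53


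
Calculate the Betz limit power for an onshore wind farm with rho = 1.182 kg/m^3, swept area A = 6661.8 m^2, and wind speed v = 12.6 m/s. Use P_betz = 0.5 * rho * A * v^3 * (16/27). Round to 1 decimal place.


The Betz coefficient Cp_max = 16/27 = 0.5926
v^3 = 12.6^3 = 2000.376
P_betz = 0.5 * rho * A * v^3 * Cp_max
P_betz = 0.5 * 1.182 * 6661.8 * 2000.376 * 0.5926
P_betz = 4667098.0 W

4667098.0


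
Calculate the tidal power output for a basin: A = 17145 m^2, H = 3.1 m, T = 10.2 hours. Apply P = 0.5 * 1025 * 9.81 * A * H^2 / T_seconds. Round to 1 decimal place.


Convert period to seconds: T = 10.2 * 3600 = 36720.0 s
H^2 = 3.1^2 = 9.61
P = 0.5 * rho * g * A * H^2 / T
P = 0.5 * 1025 * 9.81 * 17145 * 9.61 / 36720.0
P = 22559.1 W

22559.1


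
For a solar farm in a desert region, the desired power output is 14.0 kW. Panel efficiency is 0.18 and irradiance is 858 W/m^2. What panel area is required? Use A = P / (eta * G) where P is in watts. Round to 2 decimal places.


Convert target power to watts: P = 14.0 * 1000 = 14000.0 W
Compute denominator: eta * G = 0.18 * 858 = 154.44
Required area A = P / (eta * G) = 14000.0 / 154.44
A = 90.65 m^2

90.65


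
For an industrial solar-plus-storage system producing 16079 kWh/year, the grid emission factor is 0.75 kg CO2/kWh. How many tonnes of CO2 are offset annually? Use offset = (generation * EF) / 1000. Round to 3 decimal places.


CO2 offset in kg = generation * emission_factor
CO2 offset = 16079 * 0.75 = 12059.25 kg
Convert to tonnes:
  CO2 offset = 12059.25 / 1000 = 12.059 tonnes

12.059


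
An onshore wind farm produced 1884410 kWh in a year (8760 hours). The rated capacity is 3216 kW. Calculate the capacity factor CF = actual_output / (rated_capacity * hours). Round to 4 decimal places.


Capacity factor = actual output / maximum possible output
Maximum possible = rated * hours = 3216 * 8760 = 28172160 kWh
CF = 1884410 / 28172160
CF = 0.0669

0.0669


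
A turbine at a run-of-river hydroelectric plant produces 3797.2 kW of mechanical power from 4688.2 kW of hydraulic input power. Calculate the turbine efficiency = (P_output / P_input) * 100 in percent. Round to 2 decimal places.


Turbine efficiency = (output power / input power) * 100
eta = (3797.2 / 4688.2) * 100
eta = 80.99%

80.99


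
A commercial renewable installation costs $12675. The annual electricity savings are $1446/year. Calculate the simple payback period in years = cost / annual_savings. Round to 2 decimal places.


Simple payback period = initial cost / annual savings
Payback = 12675 / 1446
Payback = 8.77 years

8.77


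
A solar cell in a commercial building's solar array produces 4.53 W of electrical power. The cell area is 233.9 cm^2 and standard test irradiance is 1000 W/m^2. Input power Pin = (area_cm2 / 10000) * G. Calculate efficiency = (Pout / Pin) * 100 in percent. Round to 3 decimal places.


First compute the input power:
  Pin = area_cm2 / 10000 * G = 233.9 / 10000 * 1000 = 23.39 W
Then compute efficiency:
  Efficiency = (Pout / Pin) * 100 = (4.53 / 23.39) * 100
  Efficiency = 19.367%

19.367


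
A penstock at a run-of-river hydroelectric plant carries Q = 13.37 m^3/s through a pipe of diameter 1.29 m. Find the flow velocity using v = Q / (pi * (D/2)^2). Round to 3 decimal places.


Compute pipe cross-sectional area:
  A = pi * (D/2)^2 = pi * (1.29/2)^2 = 1.307 m^2
Calculate velocity:
  v = Q / A = 13.37 / 1.307
  v = 10.230 m/s

10.230


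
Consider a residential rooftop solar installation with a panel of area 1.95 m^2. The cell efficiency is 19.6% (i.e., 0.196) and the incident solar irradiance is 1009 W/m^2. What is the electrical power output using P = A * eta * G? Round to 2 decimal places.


Use the solar power formula P = A * eta * G.
Given: A = 1.95 m^2, eta = 0.196, G = 1009 W/m^2
P = 1.95 * 0.196 * 1009
P = 385.64 W

385.64


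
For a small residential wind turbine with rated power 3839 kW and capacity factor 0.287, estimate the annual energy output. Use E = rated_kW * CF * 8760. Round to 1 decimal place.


Annual energy = rated_kW * capacity_factor * hours_per_year
Given: P_rated = 3839 kW, CF = 0.287, hours = 8760
E = 3839 * 0.287 * 8760
E = 9651706.7 kWh

9651706.7


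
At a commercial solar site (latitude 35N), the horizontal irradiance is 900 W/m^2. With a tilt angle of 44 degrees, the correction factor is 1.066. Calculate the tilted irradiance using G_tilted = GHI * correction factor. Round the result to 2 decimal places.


Identify the given values:
  GHI = 900 W/m^2, tilt correction factor = 1.066
Apply the formula G_tilted = GHI * factor:
  G_tilted = 900 * 1.066
  G_tilted = 959.40 W/m^2

959.40


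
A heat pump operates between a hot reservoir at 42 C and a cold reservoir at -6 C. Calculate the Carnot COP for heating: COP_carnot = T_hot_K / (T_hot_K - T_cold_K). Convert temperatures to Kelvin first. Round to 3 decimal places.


Convert to Kelvin:
  T_hot = 42 + 273.15 = 315.15 K
  T_cold = -6 + 273.15 = 267.15 K
Apply Carnot COP formula:
  COP = T_hot_K / (T_hot_K - T_cold_K) = 315.15 / 48.0
  COP = 6.566

6.566


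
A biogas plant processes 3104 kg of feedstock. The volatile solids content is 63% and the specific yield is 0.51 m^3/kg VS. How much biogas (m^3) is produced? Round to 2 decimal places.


Compute volatile solids:
  VS = mass * VS_fraction = 3104 * 0.63 = 1955.52 kg
Calculate biogas volume:
  Biogas = VS * specific_yield = 1955.52 * 0.51
  Biogas = 997.32 m^3

997.32


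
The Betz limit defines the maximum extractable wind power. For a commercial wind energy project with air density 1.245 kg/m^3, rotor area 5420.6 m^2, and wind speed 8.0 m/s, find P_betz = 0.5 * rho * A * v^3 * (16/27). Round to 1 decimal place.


The Betz coefficient Cp_max = 16/27 = 0.5926
v^3 = 8.0^3 = 512.0
P_betz = 0.5 * rho * A * v^3 * Cp_max
P_betz = 0.5 * 1.245 * 5420.6 * 512.0 * 0.5926
P_betz = 1023794.7 W

1023794.7


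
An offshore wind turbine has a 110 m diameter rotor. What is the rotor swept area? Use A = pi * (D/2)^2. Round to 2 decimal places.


Compute the rotor radius:
  r = D / 2 = 110 / 2 = 55.0 m
Calculate swept area:
  A = pi * r^2 = pi * 55.0^2
  A = 9503.32 m^2

9503.32


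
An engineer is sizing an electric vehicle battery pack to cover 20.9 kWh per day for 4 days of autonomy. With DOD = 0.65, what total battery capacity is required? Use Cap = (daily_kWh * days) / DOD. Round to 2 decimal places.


Total energy needed = daily * days = 20.9 * 4 = 83.6 kWh
Account for depth of discharge:
  Cap = total_energy / DOD = 83.6 / 0.65
  Cap = 128.62 kWh

128.62


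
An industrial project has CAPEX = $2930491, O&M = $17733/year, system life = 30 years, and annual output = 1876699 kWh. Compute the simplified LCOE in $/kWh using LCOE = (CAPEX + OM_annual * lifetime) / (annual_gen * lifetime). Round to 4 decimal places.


Total cost = CAPEX + OM * lifetime = 2930491 + 17733 * 30 = 2930491 + 531990 = 3462481
Total generation = annual * lifetime = 1876699 * 30 = 56300970 kWh
LCOE = 3462481 / 56300970
LCOE = 0.0615 $/kWh

0.0615


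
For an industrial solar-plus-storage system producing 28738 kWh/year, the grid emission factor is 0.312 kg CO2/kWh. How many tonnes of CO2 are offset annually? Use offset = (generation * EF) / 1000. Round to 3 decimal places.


CO2 offset in kg = generation * emission_factor
CO2 offset = 28738 * 0.312 = 8966.26 kg
Convert to tonnes:
  CO2 offset = 8966.26 / 1000 = 8.966 tonnes

8.966


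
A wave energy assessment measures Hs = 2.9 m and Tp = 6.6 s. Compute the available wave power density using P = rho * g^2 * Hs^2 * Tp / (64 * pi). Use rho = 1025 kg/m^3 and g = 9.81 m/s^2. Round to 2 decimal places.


Apply wave power formula:
  g^2 = 9.81^2 = 96.2361
  Hs^2 = 2.9^2 = 8.41
  Numerator = rho * g^2 * Hs^2 * Tp = 1025 * 96.2361 * 8.41 * 6.6 = 5475222.99
  Denominator = 64 * pi = 201.0619
  P = 5475222.99 / 201.0619 = 27231.53 W/m

27231.53


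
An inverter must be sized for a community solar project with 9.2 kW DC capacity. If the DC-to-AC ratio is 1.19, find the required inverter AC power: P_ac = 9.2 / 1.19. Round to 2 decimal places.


The inverter AC capacity is determined by the DC/AC ratio.
Given: P_dc = 9.2 kW, DC/AC ratio = 1.19
P_ac = P_dc / ratio = 9.2 / 1.19
P_ac = 7.73 kW

7.73


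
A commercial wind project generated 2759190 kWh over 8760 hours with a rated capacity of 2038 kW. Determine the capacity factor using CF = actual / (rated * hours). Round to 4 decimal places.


Capacity factor = actual output / maximum possible output
Maximum possible = rated * hours = 2038 * 8760 = 17852880 kWh
CF = 2759190 / 17852880
CF = 0.1546

0.1546


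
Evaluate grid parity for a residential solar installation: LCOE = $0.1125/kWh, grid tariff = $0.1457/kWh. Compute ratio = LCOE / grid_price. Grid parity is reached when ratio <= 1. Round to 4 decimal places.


Compare LCOE to grid price:
  LCOE = $0.1125/kWh, Grid price = $0.1457/kWh
  Ratio = LCOE / grid_price = 0.1125 / 0.1457 = 0.7721
  Grid parity achieved (ratio <= 1)? yes

0.7721


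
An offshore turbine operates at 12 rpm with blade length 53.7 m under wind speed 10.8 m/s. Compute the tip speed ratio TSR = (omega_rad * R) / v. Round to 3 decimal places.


Convert rotational speed to rad/s:
  omega = 12 * 2 * pi / 60 = 1.2566 rad/s
Compute tip speed:
  v_tip = omega * R = 1.2566 * 53.7 = 67.481 m/s
Tip speed ratio:
  TSR = v_tip / v_wind = 67.481 / 10.8 = 6.248

6.248


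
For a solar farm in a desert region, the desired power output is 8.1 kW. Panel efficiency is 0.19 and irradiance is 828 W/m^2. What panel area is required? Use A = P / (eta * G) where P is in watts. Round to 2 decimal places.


Convert target power to watts: P = 8.1 * 1000 = 8100.0 W
Compute denominator: eta * G = 0.19 * 828 = 157.32
Required area A = P / (eta * G) = 8100.0 / 157.32
A = 51.49 m^2

51.49


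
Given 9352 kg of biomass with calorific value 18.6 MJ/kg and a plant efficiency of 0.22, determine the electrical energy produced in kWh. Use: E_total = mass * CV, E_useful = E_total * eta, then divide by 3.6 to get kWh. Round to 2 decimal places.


Total energy = mass * CV = 9352 * 18.6 = 173947.2 MJ
Useful energy = total * eta = 173947.2 * 0.22 = 38268.38 MJ
Convert to kWh: 38268.38 / 3.6
Useful energy = 10630.11 kWh

10630.11


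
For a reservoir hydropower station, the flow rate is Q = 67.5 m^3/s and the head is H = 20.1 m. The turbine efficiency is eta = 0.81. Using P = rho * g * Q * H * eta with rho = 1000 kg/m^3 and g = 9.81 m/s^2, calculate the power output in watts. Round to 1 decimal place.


Apply the hydropower formula P = rho * g * Q * H * eta
rho * g = 1000 * 9.81 = 9810.0
P = 9810.0 * 67.5 * 20.1 * 0.81
P = 10780871.2 W

10780871.2


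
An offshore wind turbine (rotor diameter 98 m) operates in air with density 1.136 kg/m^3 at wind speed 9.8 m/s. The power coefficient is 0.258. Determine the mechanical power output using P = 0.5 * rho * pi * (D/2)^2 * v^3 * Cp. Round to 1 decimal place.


Step 1 -- Compute swept area:
  A = pi * (D/2)^2 = pi * (98/2)^2 = 7542.96 m^2
Step 2 -- Apply wind power equation:
  P = 0.5 * rho * A * v^3 * Cp
  v^3 = 9.8^3 = 941.192
  P = 0.5 * 1.136 * 7542.96 * 941.192 * 0.258
  P = 1040371.2 W

1040371.2


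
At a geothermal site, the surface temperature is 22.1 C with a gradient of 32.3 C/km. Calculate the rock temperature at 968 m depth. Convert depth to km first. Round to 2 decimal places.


Convert depth to km: 968 / 1000 = 0.968 km
Temperature increase = gradient * depth_km = 32.3 * 0.968 = 31.27 C
Temperature at depth = T_surface + delta_T = 22.1 + 31.27
T = 53.37 C

53.37


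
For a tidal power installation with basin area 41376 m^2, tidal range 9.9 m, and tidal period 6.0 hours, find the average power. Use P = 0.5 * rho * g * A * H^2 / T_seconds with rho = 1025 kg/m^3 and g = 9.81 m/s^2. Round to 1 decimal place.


Convert period to seconds: T = 6.0 * 3600 = 21600.0 s
H^2 = 9.9^2 = 98.01
P = 0.5 * rho * g * A * H^2 / T
P = 0.5 * 1025 * 9.81 * 41376 * 98.01 / 21600.0
P = 943904.4 W

943904.4


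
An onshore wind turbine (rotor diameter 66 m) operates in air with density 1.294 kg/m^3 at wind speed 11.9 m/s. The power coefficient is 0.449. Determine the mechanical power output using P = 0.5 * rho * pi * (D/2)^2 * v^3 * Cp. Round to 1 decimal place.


Step 1 -- Compute swept area:
  A = pi * (D/2)^2 = pi * (66/2)^2 = 3421.19 m^2
Step 2 -- Apply wind power equation:
  P = 0.5 * rho * A * v^3 * Cp
  v^3 = 11.9^3 = 1685.159
  P = 0.5 * 1.294 * 3421.19 * 1685.159 * 0.449
  P = 1674824.3 W

1674824.3


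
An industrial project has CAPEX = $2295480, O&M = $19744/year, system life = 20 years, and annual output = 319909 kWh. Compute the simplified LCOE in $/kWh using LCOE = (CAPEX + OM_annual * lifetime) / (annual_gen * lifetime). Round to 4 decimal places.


Total cost = CAPEX + OM * lifetime = 2295480 + 19744 * 20 = 2295480 + 394880 = 2690360
Total generation = annual * lifetime = 319909 * 20 = 6398180 kWh
LCOE = 2690360 / 6398180
LCOE = 0.4205 $/kWh

0.4205


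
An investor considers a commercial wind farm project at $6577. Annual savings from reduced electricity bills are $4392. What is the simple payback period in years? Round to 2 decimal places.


Simple payback period = initial cost / annual savings
Payback = 6577 / 4392
Payback = 1.50 years

1.50


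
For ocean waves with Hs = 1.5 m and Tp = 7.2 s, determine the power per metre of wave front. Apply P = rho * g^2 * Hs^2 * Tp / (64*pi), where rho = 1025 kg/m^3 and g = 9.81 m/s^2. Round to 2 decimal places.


Apply wave power formula:
  g^2 = 9.81^2 = 96.2361
  Hs^2 = 1.5^2 = 2.25
  Numerator = rho * g^2 * Hs^2 * Tp = 1025 * 96.2361 * 2.25 * 7.2 = 1598000.44
  Denominator = 64 * pi = 201.0619
  P = 1598000.44 / 201.0619 = 7947.80 W/m

7947.80


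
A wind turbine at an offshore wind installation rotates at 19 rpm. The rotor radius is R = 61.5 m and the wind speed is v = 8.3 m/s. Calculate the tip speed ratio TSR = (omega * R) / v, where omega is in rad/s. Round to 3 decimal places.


Convert rotational speed to rad/s:
  omega = 19 * 2 * pi / 60 = 1.9897 rad/s
Compute tip speed:
  v_tip = omega * R = 1.9897 * 61.5 = 122.365 m/s
Tip speed ratio:
  TSR = v_tip / v_wind = 122.365 / 8.3 = 14.743

14.743


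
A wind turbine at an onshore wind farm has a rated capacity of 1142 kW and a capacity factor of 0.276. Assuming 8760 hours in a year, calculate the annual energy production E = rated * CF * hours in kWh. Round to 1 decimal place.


Annual energy = rated_kW * capacity_factor * hours_per_year
Given: P_rated = 1142 kW, CF = 0.276, hours = 8760
E = 1142 * 0.276 * 8760
E = 2761081.9 kWh

2761081.9


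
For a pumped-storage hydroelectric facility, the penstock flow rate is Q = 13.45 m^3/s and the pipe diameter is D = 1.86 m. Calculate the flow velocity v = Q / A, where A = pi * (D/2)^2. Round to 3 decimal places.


Compute pipe cross-sectional area:
  A = pi * (D/2)^2 = pi * (1.86/2)^2 = 2.7172 m^2
Calculate velocity:
  v = Q / A = 13.45 / 2.7172
  v = 4.950 m/s

4.950


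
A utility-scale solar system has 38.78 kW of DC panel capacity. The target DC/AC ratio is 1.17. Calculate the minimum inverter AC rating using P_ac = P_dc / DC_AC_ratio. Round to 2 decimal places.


The inverter AC capacity is determined by the DC/AC ratio.
Given: P_dc = 38.78 kW, DC/AC ratio = 1.17
P_ac = P_dc / ratio = 38.78 / 1.17
P_ac = 33.15 kW

33.15


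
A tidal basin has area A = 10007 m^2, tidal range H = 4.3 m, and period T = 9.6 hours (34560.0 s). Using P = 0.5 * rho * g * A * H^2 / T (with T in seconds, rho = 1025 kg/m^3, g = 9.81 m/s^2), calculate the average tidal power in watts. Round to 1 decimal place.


Convert period to seconds: T = 9.6 * 3600 = 34560.0 s
H^2 = 4.3^2 = 18.49
P = 0.5 * rho * g * A * H^2 / T
P = 0.5 * 1025 * 9.81 * 10007 * 18.49 / 34560.0
P = 26917.2 W

26917.2


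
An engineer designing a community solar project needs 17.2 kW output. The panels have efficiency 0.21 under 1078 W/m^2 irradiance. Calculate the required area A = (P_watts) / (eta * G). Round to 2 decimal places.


Convert target power to watts: P = 17.2 * 1000 = 17200.0 W
Compute denominator: eta * G = 0.21 * 1078 = 226.38
Required area A = P / (eta * G) = 17200.0 / 226.38
A = 75.98 m^2

75.98


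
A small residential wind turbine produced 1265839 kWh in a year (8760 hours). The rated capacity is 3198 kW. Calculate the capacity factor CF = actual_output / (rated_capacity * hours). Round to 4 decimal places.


Capacity factor = actual output / maximum possible output
Maximum possible = rated * hours = 3198 * 8760 = 28014480 kWh
CF = 1265839 / 28014480
CF = 0.0452

0.0452


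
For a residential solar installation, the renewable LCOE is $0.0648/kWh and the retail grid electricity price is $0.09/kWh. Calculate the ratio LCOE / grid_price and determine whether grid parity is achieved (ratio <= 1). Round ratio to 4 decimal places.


Compare LCOE to grid price:
  LCOE = $0.0648/kWh, Grid price = $0.09/kWh
  Ratio = LCOE / grid_price = 0.0648 / 0.09 = 0.7200
  Grid parity achieved (ratio <= 1)? yes

0.7200


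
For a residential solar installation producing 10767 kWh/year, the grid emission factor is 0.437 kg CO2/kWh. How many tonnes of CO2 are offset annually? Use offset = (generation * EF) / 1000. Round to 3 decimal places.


CO2 offset in kg = generation * emission_factor
CO2 offset = 10767 * 0.437 = 4705.18 kg
Convert to tonnes:
  CO2 offset = 4705.18 / 1000 = 4.705 tonnes

4.705


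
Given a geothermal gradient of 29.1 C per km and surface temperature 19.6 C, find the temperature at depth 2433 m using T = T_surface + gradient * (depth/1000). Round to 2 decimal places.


Convert depth to km: 2433 / 1000 = 2.433 km
Temperature increase = gradient * depth_km = 29.1 * 2.433 = 70.8 C
Temperature at depth = T_surface + delta_T = 19.6 + 70.8
T = 90.40 C

90.40


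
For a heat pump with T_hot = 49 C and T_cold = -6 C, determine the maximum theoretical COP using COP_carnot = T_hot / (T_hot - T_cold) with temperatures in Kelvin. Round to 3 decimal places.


Convert to Kelvin:
  T_hot = 49 + 273.15 = 322.15 K
  T_cold = -6 + 273.15 = 267.15 K
Apply Carnot COP formula:
  COP = T_hot_K / (T_hot_K - T_cold_K) = 322.15 / 55.0
  COP = 5.857

5.857


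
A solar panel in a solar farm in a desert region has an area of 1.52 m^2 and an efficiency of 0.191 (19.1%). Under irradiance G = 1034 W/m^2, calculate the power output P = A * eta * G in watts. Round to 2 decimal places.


Use the solar power formula P = A * eta * G.
Given: A = 1.52 m^2, eta = 0.191, G = 1034 W/m^2
P = 1.52 * 0.191 * 1034
P = 300.19 W

300.19


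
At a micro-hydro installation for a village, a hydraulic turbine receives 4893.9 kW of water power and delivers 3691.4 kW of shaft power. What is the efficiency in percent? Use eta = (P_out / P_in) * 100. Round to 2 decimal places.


Turbine efficiency = (output power / input power) * 100
eta = (3691.4 / 4893.9) * 100
eta = 75.43%

75.43


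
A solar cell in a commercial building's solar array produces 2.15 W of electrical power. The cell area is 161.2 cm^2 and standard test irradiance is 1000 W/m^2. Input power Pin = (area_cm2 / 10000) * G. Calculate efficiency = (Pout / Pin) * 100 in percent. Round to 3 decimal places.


First compute the input power:
  Pin = area_cm2 / 10000 * G = 161.2 / 10000 * 1000 = 16.12 W
Then compute efficiency:
  Efficiency = (Pout / Pin) * 100 = (2.15 / 16.12) * 100
  Efficiency = 13.337%

13.337
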